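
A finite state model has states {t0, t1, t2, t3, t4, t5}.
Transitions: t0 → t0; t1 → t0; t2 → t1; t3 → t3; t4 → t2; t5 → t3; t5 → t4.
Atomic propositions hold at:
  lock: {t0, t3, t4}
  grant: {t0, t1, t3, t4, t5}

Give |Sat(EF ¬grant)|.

Sat(¬grant) = {t2}
EF ¬grant: least fixpoint, start Z0 = {t2}, add states with some successor in Z. Z1 = {t2, t4}; Z2 = {t2, t4, t5}; fixed.
Sat(EF ¬grant) = {t2, t4, t5}
|Sat(EF ¬grant)| = |{t2, t4, t5}| = 3.

3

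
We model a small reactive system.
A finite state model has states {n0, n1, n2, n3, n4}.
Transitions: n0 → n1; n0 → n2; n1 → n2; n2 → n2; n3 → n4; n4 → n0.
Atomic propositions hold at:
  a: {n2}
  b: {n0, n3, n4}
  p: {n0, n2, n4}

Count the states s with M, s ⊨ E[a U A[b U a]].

A[b U a]: least fixpoint, start Z0 = Sat(a) = {n2}, add states in Sat(b) with every successor in Z. Already a fixed point.
Sat(A[b U a]) = {n2}
E[a U A[b U a]]: least fixpoint, start Z0 = Sat(A[b U a]) = {n2}, add states in Sat(a) with some successor in Z. Already a fixed point.
Sat(E[a U A[b U a]]) = {n2}
|Sat(E[a U A[b U a]])| = |{n2}| = 1.

1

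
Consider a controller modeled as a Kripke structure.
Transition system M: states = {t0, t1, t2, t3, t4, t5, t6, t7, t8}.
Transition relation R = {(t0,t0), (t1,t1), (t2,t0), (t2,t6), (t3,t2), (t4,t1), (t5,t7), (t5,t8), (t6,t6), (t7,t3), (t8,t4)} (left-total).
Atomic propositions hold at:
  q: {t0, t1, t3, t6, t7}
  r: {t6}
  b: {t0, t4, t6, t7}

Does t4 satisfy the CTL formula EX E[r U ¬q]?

Sat(¬q) = {t2, t4, t5, t8}
E[r U ¬q]: least fixpoint, start Z0 = Sat(¬q) = {t2, t4, t5, t8}, add states in Sat(r) with some successor in Z. Already a fixed point.
Sat(E[r U ¬q]) = {t2, t4, t5, t8}
Sat(EX E[r U ¬q]) = {s : some successor in {t2, t4, t5, t8}} = {t3, t5, t8}
t4 ∉ Sat(EX E[r U ¬q]) = {t3, t5, t8}, so the formula does not hold at t4.

No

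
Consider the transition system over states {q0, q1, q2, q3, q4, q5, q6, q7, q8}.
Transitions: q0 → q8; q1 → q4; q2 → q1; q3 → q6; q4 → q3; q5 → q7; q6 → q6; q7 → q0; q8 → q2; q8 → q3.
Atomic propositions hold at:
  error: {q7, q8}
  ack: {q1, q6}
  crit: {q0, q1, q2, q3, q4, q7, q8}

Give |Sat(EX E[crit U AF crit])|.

AF crit: least fixpoint, start Z0 = {q0, q1, q2, q3, q4, q7, q8}, add states with every successor in Z. Z1 = {q0, q1, q2, q3, q4, q5, q7, q8}; fixed.
Sat(AF crit) = {q0, q1, q2, q3, q4, q5, q7, q8}
E[crit U AF crit]: least fixpoint, start Z0 = Sat(AF crit) = {q0, q1, q2, q3, q4, q5, q7, q8}, add states in Sat(crit) with some successor in Z. Already a fixed point.
Sat(E[crit U AF crit]) = {q0, q1, q2, q3, q4, q5, q7, q8}
Sat(EX E[crit U AF crit]) = {s : some successor in {q0, q1, q2, q3, q4, q5, q7, q8}} = {q0, q1, q2, q4, q5, q7, q8}
|Sat(EX E[crit U AF crit])| = |{q0, q1, q2, q4, q5, q7, q8}| = 7.

7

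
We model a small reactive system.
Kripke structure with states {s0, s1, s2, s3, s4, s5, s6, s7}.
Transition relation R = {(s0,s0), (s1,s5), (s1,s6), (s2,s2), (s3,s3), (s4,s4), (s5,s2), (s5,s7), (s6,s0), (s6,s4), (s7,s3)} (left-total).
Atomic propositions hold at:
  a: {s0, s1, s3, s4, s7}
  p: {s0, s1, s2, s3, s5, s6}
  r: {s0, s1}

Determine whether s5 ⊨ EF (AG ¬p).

Sat(¬p) = {s4, s7}
AG ¬p: greatest fixpoint, start Z0 = {s4, s7}, keep only states in Sat with every successor in Z. Z1 = {s4}; fixed.
Sat(AG ¬p) = {s4}
EF (AG ¬p): least fixpoint, start Z0 = {s4}, add states with some successor in Z. Z1 = {s4, s6}; Z2 = {s1, s4, s6}; fixed.
Sat(EF (AG ¬p)) = {s1, s4, s6}
s5 ∉ Sat(EF (AG ¬p)) = {s1, s4, s6}, so the formula does not hold at s5.

No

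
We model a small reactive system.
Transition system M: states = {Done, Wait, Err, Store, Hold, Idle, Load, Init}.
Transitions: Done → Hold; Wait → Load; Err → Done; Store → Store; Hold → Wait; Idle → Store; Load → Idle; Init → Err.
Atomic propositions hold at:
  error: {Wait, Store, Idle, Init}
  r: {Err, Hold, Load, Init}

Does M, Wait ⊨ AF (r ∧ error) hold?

No

Sat(r ∧ error) = {Init}
AF (r ∧ error): least fixpoint, start Z0 = {Init}, add states with every successor in Z. Already a fixed point.
Sat(AF (r ∧ error)) = {Init}
Wait ∉ Sat(AF (r ∧ error)) = {Init}, so the formula does not hold at Wait.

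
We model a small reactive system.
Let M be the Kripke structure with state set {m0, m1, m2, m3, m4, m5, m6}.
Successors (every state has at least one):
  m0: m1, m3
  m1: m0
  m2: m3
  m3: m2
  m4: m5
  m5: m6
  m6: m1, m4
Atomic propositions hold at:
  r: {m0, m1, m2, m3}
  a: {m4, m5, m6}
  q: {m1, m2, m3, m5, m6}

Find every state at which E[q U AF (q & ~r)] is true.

Sat(~r) = {m4, m5, m6}
Sat(q & ~r) = {m5, m6}
AF (q & ~r): least fixpoint, start Z0 = {m5, m6}, add states with every successor in Z. Z1 = {m4, m5, m6}; fixed.
Sat(AF (q & ~r)) = {m4, m5, m6}
E[q U AF (q & ~r)]: least fixpoint, start Z0 = Sat(AF (q & ~r)) = {m4, m5, m6}, add states in Sat(q) with some successor in Z. Already a fixed point.
Sat(E[q U AF (q & ~r)]) = {m4, m5, m6}

{m4, m5, m6}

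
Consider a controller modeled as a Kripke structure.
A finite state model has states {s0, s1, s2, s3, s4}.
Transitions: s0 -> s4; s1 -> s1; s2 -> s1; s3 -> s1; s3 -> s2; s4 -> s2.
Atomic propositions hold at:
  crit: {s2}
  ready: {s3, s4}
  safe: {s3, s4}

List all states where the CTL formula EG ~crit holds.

Sat(~crit) = {s0, s1, s3, s4}
EG ~crit: greatest fixpoint, start Z0 = {s0, s1, s3, s4}, keep only states in Sat with some successor in Z. Z1 = {s0, s1, s3}; Z2 = {s1, s3}; fixed.
Sat(EG ~crit) = {s1, s3}

{s1, s3}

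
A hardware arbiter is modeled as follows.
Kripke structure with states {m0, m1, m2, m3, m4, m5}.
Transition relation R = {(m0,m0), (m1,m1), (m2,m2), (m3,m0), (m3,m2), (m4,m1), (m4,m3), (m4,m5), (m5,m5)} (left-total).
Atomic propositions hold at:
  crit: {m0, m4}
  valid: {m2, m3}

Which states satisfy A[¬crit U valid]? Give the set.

{m2, m3}

Sat(¬crit) = {m1, m2, m3, m5}
A[¬crit U valid]: least fixpoint, start Z0 = Sat(valid) = {m2, m3}, add states in Sat(¬crit) with every successor in Z. Already a fixed point.
Sat(A[¬crit U valid]) = {m2, m3}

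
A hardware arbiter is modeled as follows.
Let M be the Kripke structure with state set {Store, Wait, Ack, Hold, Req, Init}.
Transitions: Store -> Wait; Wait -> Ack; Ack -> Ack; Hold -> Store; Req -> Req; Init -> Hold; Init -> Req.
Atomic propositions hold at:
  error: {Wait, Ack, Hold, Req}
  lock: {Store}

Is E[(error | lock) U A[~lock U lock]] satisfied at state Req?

No

Sat(error | lock) = {Store, Wait, Ack, Hold, Req}
Sat(~lock) = {Wait, Ack, Hold, Req, Init}
A[~lock U lock]: least fixpoint, start Z0 = Sat(lock) = {Store}, add states in Sat(~lock) with every successor in Z. Z1 = {Store, Hold}; fixed.
Sat(A[~lock U lock]) = {Store, Hold}
E[(error | lock) U A[~lock U lock]]: least fixpoint, start Z0 = Sat(A[~lock U lock]) = {Store, Hold}, add states in Sat(error | lock) with some successor in Z. Already a fixed point.
Sat(E[(error | lock) U A[~lock U lock]]) = {Store, Hold}
Req ∉ Sat(E[(error | lock) U A[~lock U lock]]) = {Store, Hold}, so the formula does not hold at Req.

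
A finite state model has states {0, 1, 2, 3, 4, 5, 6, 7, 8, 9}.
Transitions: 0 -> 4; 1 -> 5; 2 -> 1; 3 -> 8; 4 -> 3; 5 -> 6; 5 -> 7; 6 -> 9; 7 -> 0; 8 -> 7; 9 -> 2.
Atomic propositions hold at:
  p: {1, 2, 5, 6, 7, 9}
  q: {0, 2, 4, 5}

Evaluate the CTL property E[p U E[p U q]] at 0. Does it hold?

Yes

E[p U q]: least fixpoint, start Z0 = Sat(q) = {0, 2, 4, 5}, add states in Sat(p) with some successor in Z. Z1 = {0, 1, 2, 4, 5, 7, 9}; Z2 = {0, 1, 2, 4, 5, 6, 7, 9}; fixed.
Sat(E[p U q]) = {0, 1, 2, 4, 5, 6, 7, 9}
E[p U E[p U q]]: least fixpoint, start Z0 = Sat(E[p U q]) = {0, 1, 2, 4, 5, 6, 7, 9}, add states in Sat(p) with some successor in Z. Already a fixed point.
Sat(E[p U E[p U q]]) = {0, 1, 2, 4, 5, 6, 7, 9}
0 ∈ Sat(E[p U E[p U q]]) = {0, 1, 2, 4, 5, 6, 7, 9}, so the formula holds at 0.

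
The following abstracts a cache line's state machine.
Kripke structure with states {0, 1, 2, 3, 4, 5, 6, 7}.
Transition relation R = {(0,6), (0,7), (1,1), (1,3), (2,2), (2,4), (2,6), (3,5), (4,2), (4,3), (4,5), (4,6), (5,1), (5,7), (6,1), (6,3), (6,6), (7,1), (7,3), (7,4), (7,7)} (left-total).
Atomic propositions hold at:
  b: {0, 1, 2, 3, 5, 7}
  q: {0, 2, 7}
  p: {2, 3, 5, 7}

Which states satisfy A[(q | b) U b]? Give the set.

{0, 1, 2, 3, 5, 7}

Sat(q | b) = {0, 1, 2, 3, 5, 7}
A[(q | b) U b]: least fixpoint, start Z0 = Sat(b) = {0, 1, 2, 3, 5, 7}, add states in Sat(q | b) with every successor in Z. Already a fixed point.
Sat(A[(q | b) U b]) = {0, 1, 2, 3, 5, 7}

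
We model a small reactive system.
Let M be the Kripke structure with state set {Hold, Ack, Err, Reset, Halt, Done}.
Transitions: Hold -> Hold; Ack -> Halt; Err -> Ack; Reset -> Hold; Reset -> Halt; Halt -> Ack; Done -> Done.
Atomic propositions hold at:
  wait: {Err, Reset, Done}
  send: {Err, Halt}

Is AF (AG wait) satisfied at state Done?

AG wait: greatest fixpoint, start Z0 = {Err, Reset, Done}, keep only states in Sat with every successor in Z. Z1 = {Done}; fixed.
Sat(AG wait) = {Done}
AF (AG wait): least fixpoint, start Z0 = {Done}, add states with every successor in Z. Already a fixed point.
Sat(AF (AG wait)) = {Done}
Done ∈ Sat(AF (AG wait)) = {Done}, so the formula holds at Done.

Yes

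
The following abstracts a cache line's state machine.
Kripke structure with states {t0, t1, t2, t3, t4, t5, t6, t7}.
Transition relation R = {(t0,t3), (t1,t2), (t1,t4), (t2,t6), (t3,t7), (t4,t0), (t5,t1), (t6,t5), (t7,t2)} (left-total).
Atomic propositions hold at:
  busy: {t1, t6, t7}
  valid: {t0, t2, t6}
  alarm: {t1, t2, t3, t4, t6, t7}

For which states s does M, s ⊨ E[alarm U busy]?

{t1, t2, t3, t6, t7}

E[alarm U busy]: least fixpoint, start Z0 = Sat(busy) = {t1, t6, t7}, add states in Sat(alarm) with some successor in Z. Z1 = {t1, t2, t3, t6, t7}; fixed.
Sat(E[alarm U busy]) = {t1, t2, t3, t6, t7}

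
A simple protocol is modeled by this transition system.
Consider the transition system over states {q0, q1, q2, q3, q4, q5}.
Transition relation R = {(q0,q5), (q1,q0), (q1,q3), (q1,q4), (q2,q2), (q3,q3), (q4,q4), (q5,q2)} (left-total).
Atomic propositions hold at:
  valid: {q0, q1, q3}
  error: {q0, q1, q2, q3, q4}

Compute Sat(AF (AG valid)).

{q3}

AG valid: greatest fixpoint, start Z0 = {q0, q1, q3}, keep only states in Sat with every successor in Z. Z1 = {q3}; fixed.
Sat(AG valid) = {q3}
AF (AG valid): least fixpoint, start Z0 = {q3}, add states with every successor in Z. Already a fixed point.
Sat(AF (AG valid)) = {q3}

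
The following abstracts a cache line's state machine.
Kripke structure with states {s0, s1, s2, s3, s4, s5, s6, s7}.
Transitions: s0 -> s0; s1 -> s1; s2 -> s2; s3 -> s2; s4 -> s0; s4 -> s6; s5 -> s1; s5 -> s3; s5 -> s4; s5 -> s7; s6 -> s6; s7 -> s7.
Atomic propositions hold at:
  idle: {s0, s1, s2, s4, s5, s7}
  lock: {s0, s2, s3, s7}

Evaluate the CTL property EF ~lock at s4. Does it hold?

Sat(~lock) = {s1, s4, s5, s6}
EF ~lock: least fixpoint, start Z0 = {s1, s4, s5, s6}, add states with some successor in Z. Already a fixed point.
Sat(EF ~lock) = {s1, s4, s5, s6}
s4 ∈ Sat(EF ~lock) = {s1, s4, s5, s6}, so the formula holds at s4.

Yes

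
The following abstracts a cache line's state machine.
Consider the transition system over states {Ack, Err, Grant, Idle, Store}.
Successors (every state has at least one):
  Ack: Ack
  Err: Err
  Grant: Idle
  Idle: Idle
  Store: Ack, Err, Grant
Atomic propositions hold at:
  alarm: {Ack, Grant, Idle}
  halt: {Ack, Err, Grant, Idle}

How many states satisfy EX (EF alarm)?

4

EF alarm: least fixpoint, start Z0 = {Ack, Grant, Idle}, add states with some successor in Z. Z1 = {Ack, Grant, Idle, Store}; fixed.
Sat(EF alarm) = {Ack, Grant, Idle, Store}
Sat(EX (EF alarm)) = {s : some successor in {Ack, Grant, Idle, Store}} = {Ack, Grant, Idle, Store}
|Sat(EX (EF alarm))| = |{Ack, Grant, Idle, Store}| = 4.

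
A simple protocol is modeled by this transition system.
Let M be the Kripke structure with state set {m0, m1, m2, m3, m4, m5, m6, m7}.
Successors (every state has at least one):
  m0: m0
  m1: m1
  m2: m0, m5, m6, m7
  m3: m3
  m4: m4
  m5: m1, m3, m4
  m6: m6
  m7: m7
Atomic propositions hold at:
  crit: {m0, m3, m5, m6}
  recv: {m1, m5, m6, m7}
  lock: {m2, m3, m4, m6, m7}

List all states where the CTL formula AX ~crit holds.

Sat(~crit) = {m1, m2, m4, m7}
Sat(AX ~crit) = {s : every successor in {m1, m2, m4, m7}} = {m1, m4, m7}

{m1, m4, m7}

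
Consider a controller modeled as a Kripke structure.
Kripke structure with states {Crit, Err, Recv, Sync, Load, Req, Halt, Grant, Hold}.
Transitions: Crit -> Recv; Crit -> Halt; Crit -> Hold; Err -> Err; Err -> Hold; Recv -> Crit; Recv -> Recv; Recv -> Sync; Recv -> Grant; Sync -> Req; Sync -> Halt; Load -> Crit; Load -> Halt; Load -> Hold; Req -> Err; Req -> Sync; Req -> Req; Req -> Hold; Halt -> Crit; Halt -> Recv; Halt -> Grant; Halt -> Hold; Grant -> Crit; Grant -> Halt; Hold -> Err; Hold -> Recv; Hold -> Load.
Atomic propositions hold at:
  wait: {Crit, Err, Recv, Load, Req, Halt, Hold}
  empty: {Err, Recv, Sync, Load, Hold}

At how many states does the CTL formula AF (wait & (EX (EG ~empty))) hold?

7

Sat(~empty) = {Crit, Req, Halt, Grant}
EG ~empty: greatest fixpoint, start Z0 = {Crit, Req, Halt, Grant}, keep only states in Sat with some successor in Z. Already a fixed point.
Sat(EG ~empty) = {Crit, Req, Halt, Grant}
Sat(EX (EG ~empty)) = {s : some successor in {Crit, Req, Halt, Grant}} = {Crit, Recv, Sync, Load, Req, Halt, Grant}
Sat(wait & (EX (EG ~empty))) = {Crit, Recv, Load, Req, Halt}
AF (wait & (EX (EG ~empty))): least fixpoint, start Z0 = {Crit, Recv, Load, Req, Halt}, add states with every successor in Z. Z1 = {Crit, Recv, Sync, Load, Req, Halt, Grant}; fixed.
Sat(AF (wait & (EX (EG ~empty)))) = {Crit, Recv, Sync, Load, Req, Halt, Grant}
|Sat(AF (wait & (EX (EG ~empty))))| = |{Crit, Recv, Sync, Load, Req, Halt, Grant}| = 7.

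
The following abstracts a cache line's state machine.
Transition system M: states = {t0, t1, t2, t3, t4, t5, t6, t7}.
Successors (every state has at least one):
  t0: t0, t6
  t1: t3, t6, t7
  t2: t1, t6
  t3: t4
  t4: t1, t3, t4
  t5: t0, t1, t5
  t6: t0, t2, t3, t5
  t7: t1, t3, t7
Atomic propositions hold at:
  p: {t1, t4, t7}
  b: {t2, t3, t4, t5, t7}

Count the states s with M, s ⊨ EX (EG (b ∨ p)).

7

Sat(b ∨ p) = {t1, t2, t3, t4, t5, t7}
EG (b ∨ p): greatest fixpoint, start Z0 = {t1, t2, t3, t4, t5, t7}, keep only states in Sat with some successor in Z. Already a fixed point.
Sat(EG (b ∨ p)) = {t1, t2, t3, t4, t5, t7}
Sat(EX (EG (b ∨ p))) = {s : some successor in {t1, t2, t3, t4, t5, t7}} = {t1, t2, t3, t4, t5, t6, t7}
|Sat(EX (EG (b ∨ p)))| = |{t1, t2, t3, t4, t5, t6, t7}| = 7.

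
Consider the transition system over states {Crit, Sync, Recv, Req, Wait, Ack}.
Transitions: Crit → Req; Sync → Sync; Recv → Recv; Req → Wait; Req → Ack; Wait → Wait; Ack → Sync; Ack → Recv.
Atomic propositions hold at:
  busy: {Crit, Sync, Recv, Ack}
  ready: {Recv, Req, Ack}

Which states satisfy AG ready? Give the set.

{Recv}

AG ready: greatest fixpoint, start Z0 = {Recv, Req, Ack}, keep only states in Sat with every successor in Z. Z1 = {Recv}; fixed.
Sat(AG ready) = {Recv}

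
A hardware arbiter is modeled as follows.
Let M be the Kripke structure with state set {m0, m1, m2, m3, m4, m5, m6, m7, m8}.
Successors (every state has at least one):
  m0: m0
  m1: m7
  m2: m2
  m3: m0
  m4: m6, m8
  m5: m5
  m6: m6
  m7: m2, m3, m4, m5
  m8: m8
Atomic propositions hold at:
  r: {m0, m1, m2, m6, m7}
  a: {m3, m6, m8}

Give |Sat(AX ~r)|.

2

Sat(~r) = {m3, m4, m5, m8}
Sat(AX ~r) = {s : every successor in {m3, m4, m5, m8}} = {m5, m8}
|Sat(AX ~r)| = |{m5, m8}| = 2.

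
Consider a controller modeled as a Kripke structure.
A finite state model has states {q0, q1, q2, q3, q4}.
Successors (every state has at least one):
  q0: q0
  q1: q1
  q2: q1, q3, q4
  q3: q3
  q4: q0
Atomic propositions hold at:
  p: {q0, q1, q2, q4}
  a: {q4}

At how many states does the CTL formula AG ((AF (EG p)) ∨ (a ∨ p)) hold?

EG p: greatest fixpoint, start Z0 = {q0, q1, q2, q4}, keep only states in Sat with some successor in Z. Already a fixed point.
Sat(EG p) = {q0, q1, q2, q4}
AF (EG p): least fixpoint, start Z0 = {q0, q1, q2, q4}, add states with every successor in Z. Already a fixed point.
Sat(AF (EG p)) = {q0, q1, q2, q4}
Sat(a ∨ p) = {q0, q1, q2, q4}
Sat((AF (EG p)) ∨ (a ∨ p)) = {q0, q1, q2, q4}
AG ((AF (EG p)) ∨ (a ∨ p)): greatest fixpoint, start Z0 = {q0, q1, q2, q4}, keep only states in Sat with every successor in Z. Z1 = {q0, q1, q4}; fixed.
Sat(AG ((AF (EG p)) ∨ (a ∨ p))) = {q0, q1, q4}
|Sat(AG ((AF (EG p)) ∨ (a ∨ p)))| = |{q0, q1, q4}| = 3.

3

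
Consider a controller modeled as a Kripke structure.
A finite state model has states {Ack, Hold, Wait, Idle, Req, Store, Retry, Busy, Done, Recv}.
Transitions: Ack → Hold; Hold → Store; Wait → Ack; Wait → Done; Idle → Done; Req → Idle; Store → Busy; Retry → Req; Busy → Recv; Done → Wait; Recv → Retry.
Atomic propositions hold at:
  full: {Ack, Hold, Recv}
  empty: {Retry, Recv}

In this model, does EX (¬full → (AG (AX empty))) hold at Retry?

Sat(¬full) = {Wait, Idle, Req, Store, Retry, Busy, Done}
Sat(AX empty) = {s : every successor in {Retry, Recv}} = {Busy, Recv}
AG (AX empty): greatest fixpoint, start Z0 = {Busy, Recv}, keep only states in Sat with every successor in Z. Z1 = {Busy}; Z2 = ∅; fixed.
Sat(AG (AX empty)) = ∅
Sat(¬full → (AG (AX empty))) = {Ack, Hold, Recv}
Sat(EX (¬full → (AG (AX empty)))) = {s : some successor in {Ack, Hold, Recv}} = {Ack, Wait, Busy}
Retry ∉ Sat(EX (¬full → (AG (AX empty)))) = {Ack, Wait, Busy}, so the formula does not hold at Retry.

No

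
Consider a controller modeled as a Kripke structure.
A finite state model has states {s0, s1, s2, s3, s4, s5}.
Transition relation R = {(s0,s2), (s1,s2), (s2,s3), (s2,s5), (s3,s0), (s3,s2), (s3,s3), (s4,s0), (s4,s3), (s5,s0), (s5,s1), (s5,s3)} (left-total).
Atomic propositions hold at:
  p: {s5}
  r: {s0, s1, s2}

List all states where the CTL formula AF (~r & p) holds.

Sat(~r) = {s3, s4, s5}
Sat(~r & p) = {s5}
AF (~r & p): least fixpoint, start Z0 = {s5}, add states with every successor in Z. Already a fixed point.
Sat(AF (~r & p)) = {s5}

{s5}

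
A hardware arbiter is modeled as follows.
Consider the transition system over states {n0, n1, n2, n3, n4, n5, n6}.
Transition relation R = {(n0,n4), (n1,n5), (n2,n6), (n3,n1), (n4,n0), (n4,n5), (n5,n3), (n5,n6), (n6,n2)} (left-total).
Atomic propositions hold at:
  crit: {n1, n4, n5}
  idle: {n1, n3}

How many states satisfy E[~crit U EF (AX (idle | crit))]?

Sat(~crit) = {n0, n2, n3, n6}
Sat(idle | crit) = {n1, n3, n4, n5}
Sat(AX (idle | crit)) = {s : every successor in {n1, n3, n4, n5}} = {n0, n1, n3}
EF (AX (idle | crit)): least fixpoint, start Z0 = {n0, n1, n3}, add states with some successor in Z. Z1 = {n0, n1, n3, n4, n5}; fixed.
Sat(EF (AX (idle | crit))) = {n0, n1, n3, n4, n5}
E[~crit U EF (AX (idle | crit))]: least fixpoint, start Z0 = Sat(EF (AX (idle | crit))) = {n0, n1, n3, n4, n5}, add states in Sat(~crit) with some successor in Z. Already a fixed point.
Sat(E[~crit U EF (AX (idle | crit))]) = {n0, n1, n3, n4, n5}
|Sat(E[~crit U EF (AX (idle | crit))])| = |{n0, n1, n3, n4, n5}| = 5.

5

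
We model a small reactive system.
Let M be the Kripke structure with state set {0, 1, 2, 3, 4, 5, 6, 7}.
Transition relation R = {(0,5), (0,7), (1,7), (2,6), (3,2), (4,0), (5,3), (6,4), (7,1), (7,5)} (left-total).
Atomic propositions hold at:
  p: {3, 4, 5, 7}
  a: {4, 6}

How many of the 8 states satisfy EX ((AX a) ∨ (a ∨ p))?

7

Sat(AX a) = {s : every successor in {4, 6}} = {2, 6}
Sat(a ∨ p) = {3, 4, 5, 6, 7}
Sat((AX a) ∨ (a ∨ p)) = {2, 3, 4, 5, 6, 7}
Sat(EX ((AX a) ∨ (a ∨ p))) = {s : some successor in {2, 3, 4, 5, 6, 7}} = {0, 1, 2, 3, 5, 6, 7}
|Sat(EX ((AX a) ∨ (a ∨ p)))| = |{0, 1, 2, 3, 5, 6, 7}| = 7.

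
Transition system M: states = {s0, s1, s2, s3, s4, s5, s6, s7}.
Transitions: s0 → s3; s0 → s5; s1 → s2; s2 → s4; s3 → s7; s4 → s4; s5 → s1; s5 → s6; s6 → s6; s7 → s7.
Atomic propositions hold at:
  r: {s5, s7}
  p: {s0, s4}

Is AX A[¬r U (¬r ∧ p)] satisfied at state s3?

Sat(¬r) = {s0, s1, s2, s3, s4, s6}
Sat(¬r ∧ p) = {s0, s4}
A[¬r U (¬r ∧ p)]: least fixpoint, start Z0 = Sat((¬r ∧ p)) = {s0, s4}, add states in Sat(¬r) with every successor in Z. Z1 = {s0, s2, s4}; Z2 = {s0, s1, s2, s4}; fixed.
Sat(A[¬r U (¬r ∧ p)]) = {s0, s1, s2, s4}
Sat(AX A[¬r U (¬r ∧ p)]) = {s : every successor in {s0, s1, s2, s4}} = {s1, s2, s4}
s3 ∉ Sat(AX A[¬r U (¬r ∧ p)]) = {s1, s2, s4}, so the formula does not hold at s3.

No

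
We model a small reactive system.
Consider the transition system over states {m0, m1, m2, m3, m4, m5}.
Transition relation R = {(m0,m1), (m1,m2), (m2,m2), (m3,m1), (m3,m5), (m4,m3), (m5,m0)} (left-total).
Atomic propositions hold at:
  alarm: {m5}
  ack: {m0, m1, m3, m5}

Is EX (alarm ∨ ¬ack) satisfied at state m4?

No

Sat(¬ack) = {m2, m4}
Sat(alarm ∨ ¬ack) = {m2, m4, m5}
Sat(EX (alarm ∨ ¬ack)) = {s : some successor in {m2, m4, m5}} = {m1, m2, m3}
m4 ∉ Sat(EX (alarm ∨ ¬ack)) = {m1, m2, m3}, so the formula does not hold at m4.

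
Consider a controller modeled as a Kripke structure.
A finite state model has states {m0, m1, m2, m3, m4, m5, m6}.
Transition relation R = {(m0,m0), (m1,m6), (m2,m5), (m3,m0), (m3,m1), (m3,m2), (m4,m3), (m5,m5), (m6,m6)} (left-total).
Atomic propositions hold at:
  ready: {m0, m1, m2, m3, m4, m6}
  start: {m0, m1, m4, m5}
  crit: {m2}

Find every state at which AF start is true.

AF start: least fixpoint, start Z0 = {m0, m1, m4, m5}, add states with every successor in Z. Z1 = {m0, m1, m2, m4, m5}; Z2 = {m0, m1, m2, m3, m4, m5}; fixed.
Sat(AF start) = {m0, m1, m2, m3, m4, m5}

{m0, m1, m2, m3, m4, m5}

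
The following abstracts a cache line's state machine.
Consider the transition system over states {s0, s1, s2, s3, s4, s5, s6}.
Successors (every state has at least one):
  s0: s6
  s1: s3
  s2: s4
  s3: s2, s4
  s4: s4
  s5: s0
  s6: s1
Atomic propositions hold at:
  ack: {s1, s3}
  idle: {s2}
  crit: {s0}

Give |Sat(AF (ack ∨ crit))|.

5

Sat(ack ∨ crit) = {s0, s1, s3}
AF (ack ∨ crit): least fixpoint, start Z0 = {s0, s1, s3}, add states with every successor in Z. Z1 = {s0, s1, s3, s5, s6}; fixed.
Sat(AF (ack ∨ crit)) = {s0, s1, s3, s5, s6}
|Sat(AF (ack ∨ crit))| = |{s0, s1, s3, s5, s6}| = 5.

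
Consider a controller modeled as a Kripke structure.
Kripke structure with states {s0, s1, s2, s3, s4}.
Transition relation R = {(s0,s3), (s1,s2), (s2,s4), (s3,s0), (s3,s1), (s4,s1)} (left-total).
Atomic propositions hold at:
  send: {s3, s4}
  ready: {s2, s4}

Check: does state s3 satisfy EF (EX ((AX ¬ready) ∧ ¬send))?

Sat(¬ready) = {s0, s1, s3}
Sat(AX ¬ready) = {s : every successor in {s0, s1, s3}} = {s0, s3, s4}
Sat(¬send) = {s0, s1, s2}
Sat((AX ¬ready) ∧ ¬send) = {s0}
Sat(EX ((AX ¬ready) ∧ ¬send)) = {s : some successor in {s0}} = {s3}
EF (EX ((AX ¬ready) ∧ ¬send)): least fixpoint, start Z0 = {s3}, add states with some successor in Z. Z1 = {s0, s3}; fixed.
Sat(EF (EX ((AX ¬ready) ∧ ¬send))) = {s0, s3}
s3 ∈ Sat(EF (EX ((AX ¬ready) ∧ ¬send))) = {s0, s3}, so the formula holds at s3.

Yes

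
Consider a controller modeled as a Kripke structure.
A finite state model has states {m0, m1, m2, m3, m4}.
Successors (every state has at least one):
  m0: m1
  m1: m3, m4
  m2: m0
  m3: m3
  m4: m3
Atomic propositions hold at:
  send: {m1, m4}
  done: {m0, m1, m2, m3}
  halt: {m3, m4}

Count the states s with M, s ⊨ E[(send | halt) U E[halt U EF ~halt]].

Sat(send | halt) = {m1, m3, m4}
Sat(~halt) = {m0, m1, m2}
EF ~halt: least fixpoint, start Z0 = {m0, m1, m2}, add states with some successor in Z. Already a fixed point.
Sat(EF ~halt) = {m0, m1, m2}
E[halt U EF ~halt]: least fixpoint, start Z0 = Sat(EF ~halt) = {m0, m1, m2}, add states in Sat(halt) with some successor in Z. Already a fixed point.
Sat(E[halt U EF ~halt]) = {m0, m1, m2}
E[(send | halt) U E[halt U EF ~halt]]: least fixpoint, start Z0 = Sat(E[halt U EF ~halt]) = {m0, m1, m2}, add states in Sat(send | halt) with some successor in Z. Already a fixed point.
Sat(E[(send | halt) U E[halt U EF ~halt]]) = {m0, m1, m2}
|Sat(E[(send | halt) U E[halt U EF ~halt]])| = |{m0, m1, m2}| = 3.

3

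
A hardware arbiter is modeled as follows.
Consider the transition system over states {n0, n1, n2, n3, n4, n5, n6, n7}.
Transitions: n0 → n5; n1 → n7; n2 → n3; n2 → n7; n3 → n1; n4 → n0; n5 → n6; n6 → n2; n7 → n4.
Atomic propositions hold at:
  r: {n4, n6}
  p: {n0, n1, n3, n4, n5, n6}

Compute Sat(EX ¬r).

Sat(¬r) = {n0, n1, n2, n3, n5, n7}
Sat(EX ¬r) = {s : some successor in {n0, n1, n2, n3, n5, n7}} = {n0, n1, n2, n3, n4, n6}

{n0, n1, n2, n3, n4, n6}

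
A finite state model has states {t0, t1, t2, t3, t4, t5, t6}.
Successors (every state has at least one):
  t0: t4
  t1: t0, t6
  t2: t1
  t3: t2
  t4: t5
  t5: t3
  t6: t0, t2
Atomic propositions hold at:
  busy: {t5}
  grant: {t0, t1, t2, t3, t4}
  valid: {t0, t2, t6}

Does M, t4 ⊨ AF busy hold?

Yes

AF busy: least fixpoint, start Z0 = {t5}, add states with every successor in Z. Z1 = {t4, t5}; Z2 = {t0, t4, t5}; fixed.
Sat(AF busy) = {t0, t4, t5}
t4 ∈ Sat(AF busy) = {t0, t4, t5}, so the formula holds at t4.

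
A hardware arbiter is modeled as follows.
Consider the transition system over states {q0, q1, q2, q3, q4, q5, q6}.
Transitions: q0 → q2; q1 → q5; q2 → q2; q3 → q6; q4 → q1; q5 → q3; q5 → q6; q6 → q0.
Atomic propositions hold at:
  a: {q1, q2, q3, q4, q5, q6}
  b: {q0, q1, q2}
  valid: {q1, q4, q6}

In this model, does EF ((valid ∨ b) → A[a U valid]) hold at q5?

Yes

Sat(valid ∨ b) = {q0, q1, q2, q4, q6}
A[a U valid]: least fixpoint, start Z0 = Sat(valid) = {q1, q4, q6}, add states in Sat(a) with every successor in Z. Z1 = {q1, q3, q4, q6}; Z2 = {q1, q3, q4, q5, q6}; fixed.
Sat(A[a U valid]) = {q1, q3, q4, q5, q6}
Sat((valid ∨ b) → A[a U valid]) = {q1, q3, q4, q5, q6}
EF ((valid ∨ b) → A[a U valid]): least fixpoint, start Z0 = {q1, q3, q4, q5, q6}, add states with some successor in Z. Already a fixed point.
Sat(EF ((valid ∨ b) → A[a U valid])) = {q1, q3, q4, q5, q6}
q5 ∈ Sat(EF ((valid ∨ b) → A[a U valid])) = {q1, q3, q4, q5, q6}, so the formula holds at q5.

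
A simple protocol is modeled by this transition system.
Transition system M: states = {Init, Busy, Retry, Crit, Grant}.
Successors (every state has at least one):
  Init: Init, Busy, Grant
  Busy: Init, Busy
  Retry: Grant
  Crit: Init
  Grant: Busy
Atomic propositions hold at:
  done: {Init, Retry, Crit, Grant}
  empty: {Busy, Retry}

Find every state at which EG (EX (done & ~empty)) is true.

Sat(~empty) = {Init, Crit, Grant}
Sat(done & ~empty) = {Init, Crit, Grant}
Sat(EX (done & ~empty)) = {s : some successor in {Init, Crit, Grant}} = {Init, Busy, Retry, Crit}
EG (EX (done & ~empty)): greatest fixpoint, start Z0 = {Init, Busy, Retry, Crit}, keep only states in Sat with some successor in Z. Z1 = {Init, Busy, Crit}; fixed.
Sat(EG (EX (done & ~empty))) = {Init, Busy, Crit}

{Init, Busy, Crit}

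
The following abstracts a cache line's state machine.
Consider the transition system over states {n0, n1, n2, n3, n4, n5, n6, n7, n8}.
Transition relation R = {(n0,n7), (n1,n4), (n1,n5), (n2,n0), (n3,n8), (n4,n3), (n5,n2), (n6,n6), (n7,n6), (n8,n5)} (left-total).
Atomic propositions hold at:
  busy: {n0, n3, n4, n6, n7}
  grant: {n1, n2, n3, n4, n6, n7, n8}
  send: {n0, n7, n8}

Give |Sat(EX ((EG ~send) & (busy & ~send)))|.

2

Sat(~send) = {n1, n2, n3, n4, n5, n6}
EG ~send: greatest fixpoint, start Z0 = {n1, n2, n3, n4, n5, n6}, keep only states in Sat with some successor in Z. Z1 = {n1, n4, n5, n6}; Z2 = {n1, n6}; Z3 = {n6}; fixed.
Sat(EG ~send) = {n6}
Sat(busy & ~send) = {n3, n4, n6}
Sat((EG ~send) & (busy & ~send)) = {n6}
Sat(EX ((EG ~send) & (busy & ~send))) = {s : some successor in {n6}} = {n6, n7}
|Sat(EX ((EG ~send) & (busy & ~send)))| = |{n6, n7}| = 2.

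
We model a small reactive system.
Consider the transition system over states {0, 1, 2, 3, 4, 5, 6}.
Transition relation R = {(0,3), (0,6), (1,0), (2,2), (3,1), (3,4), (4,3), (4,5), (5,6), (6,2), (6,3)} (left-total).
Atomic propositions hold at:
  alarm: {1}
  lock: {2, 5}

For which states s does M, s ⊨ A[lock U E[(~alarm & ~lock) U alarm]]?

Sat(~alarm) = {0, 2, 3, 4, 5, 6}
Sat(~lock) = {0, 1, 3, 4, 6}
Sat(~alarm & ~lock) = {0, 3, 4, 6}
E[(~alarm & ~lock) U alarm]: least fixpoint, start Z0 = Sat(alarm) = {1}, add states in Sat(~alarm & ~lock) with some successor in Z. Z1 = {1, 3}; Z2 = {0, 1, 3, 4, 6}; fixed.
Sat(E[(~alarm & ~lock) U alarm]) = {0, 1, 3, 4, 6}
A[lock U E[(~alarm & ~lock) U alarm]]: least fixpoint, start Z0 = Sat(E[(~alarm & ~lock) U alarm]) = {0, 1, 3, 4, 6}, add states in Sat(lock) with every successor in Z. Z1 = {0, 1, 3, 4, 5, 6}; fixed.
Sat(A[lock U E[(~alarm & ~lock) U alarm]]) = {0, 1, 3, 4, 5, 6}

{0, 1, 3, 4, 5, 6}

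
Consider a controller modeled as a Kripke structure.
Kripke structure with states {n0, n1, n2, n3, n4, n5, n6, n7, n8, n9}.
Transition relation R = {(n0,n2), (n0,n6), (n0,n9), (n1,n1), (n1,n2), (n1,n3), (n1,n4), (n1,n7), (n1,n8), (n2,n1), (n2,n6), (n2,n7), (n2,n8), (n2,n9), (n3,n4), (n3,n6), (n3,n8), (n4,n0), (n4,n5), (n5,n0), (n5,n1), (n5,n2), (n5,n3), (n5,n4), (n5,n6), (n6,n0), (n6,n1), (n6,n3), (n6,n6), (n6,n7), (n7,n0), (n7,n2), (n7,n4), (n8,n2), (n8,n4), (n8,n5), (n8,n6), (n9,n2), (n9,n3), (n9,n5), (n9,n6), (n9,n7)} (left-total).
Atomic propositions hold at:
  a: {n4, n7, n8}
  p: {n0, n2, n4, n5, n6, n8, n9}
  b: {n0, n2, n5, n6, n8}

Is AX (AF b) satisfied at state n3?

AF b: least fixpoint, start Z0 = {n0, n2, n5, n6, n8}, add states with every successor in Z. Z1 = {n0, n2, n4, n5, n6, n8}; Z2 = {n0, n2, n3, n4, n5, n6, n7, n8}; Z3 = {n0, n2, n3, n4, n5, n6, n7, n8, n9}; fixed.
Sat(AF b) = {n0, n2, n3, n4, n5, n6, n7, n8, n9}
Sat(AX (AF b)) = {s : every successor in {n0, n2, n3, n4, n5, n6, n7, n8, n9}} = {n0, n3, n4, n7, n8, n9}
n3 ∈ Sat(AX (AF b)) = {n0, n3, n4, n7, n8, n9}, so the formula holds at n3.

Yes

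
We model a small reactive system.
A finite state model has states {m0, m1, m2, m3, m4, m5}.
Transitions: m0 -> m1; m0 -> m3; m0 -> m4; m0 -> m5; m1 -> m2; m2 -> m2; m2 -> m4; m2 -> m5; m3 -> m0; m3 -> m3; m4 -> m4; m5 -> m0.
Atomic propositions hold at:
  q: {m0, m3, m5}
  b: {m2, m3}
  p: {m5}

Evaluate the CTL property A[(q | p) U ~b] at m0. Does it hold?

Yes

Sat(q | p) = {m0, m3, m5}
Sat(~b) = {m0, m1, m4, m5}
A[(q | p) U ~b]: least fixpoint, start Z0 = Sat(~b) = {m0, m1, m4, m5}, add states in Sat(q | p) with every successor in Z. Already a fixed point.
Sat(A[(q | p) U ~b]) = {m0, m1, m4, m5}
m0 ∈ Sat(A[(q | p) U ~b]) = {m0, m1, m4, m5}, so the formula holds at m0.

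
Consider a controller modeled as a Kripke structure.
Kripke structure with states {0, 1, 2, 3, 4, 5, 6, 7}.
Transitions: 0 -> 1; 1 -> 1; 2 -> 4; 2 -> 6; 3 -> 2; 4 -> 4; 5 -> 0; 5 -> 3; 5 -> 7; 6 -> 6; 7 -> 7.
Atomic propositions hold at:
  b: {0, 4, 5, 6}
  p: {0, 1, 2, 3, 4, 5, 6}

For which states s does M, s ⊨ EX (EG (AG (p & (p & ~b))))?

Sat(~b) = {1, 2, 3, 7}
Sat(p & ~b) = {1, 2, 3}
Sat(p & (p & ~b)) = {1, 2, 3}
AG (p & (p & ~b)): greatest fixpoint, start Z0 = {1, 2, 3}, keep only states in Sat with every successor in Z. Z1 = {1, 3}; Z2 = {1}; fixed.
Sat(AG (p & (p & ~b))) = {1}
EG (AG (p & (p & ~b))): greatest fixpoint, start Z0 = {1}, keep only states in Sat with some successor in Z. Already a fixed point.
Sat(EG (AG (p & (p & ~b)))) = {1}
Sat(EX (EG (AG (p & (p & ~b))))) = {s : some successor in {1}} = {0, 1}

{0, 1}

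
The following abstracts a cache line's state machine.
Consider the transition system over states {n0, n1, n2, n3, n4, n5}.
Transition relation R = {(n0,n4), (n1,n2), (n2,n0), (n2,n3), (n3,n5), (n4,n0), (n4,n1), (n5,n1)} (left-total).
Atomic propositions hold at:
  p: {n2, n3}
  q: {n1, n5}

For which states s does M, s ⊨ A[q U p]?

A[q U p]: least fixpoint, start Z0 = Sat(p) = {n2, n3}, add states in Sat(q) with every successor in Z. Z1 = {n1, n2, n3}; Z2 = {n1, n2, n3, n5}; fixed.
Sat(A[q U p]) = {n1, n2, n3, n5}

{n1, n2, n3, n5}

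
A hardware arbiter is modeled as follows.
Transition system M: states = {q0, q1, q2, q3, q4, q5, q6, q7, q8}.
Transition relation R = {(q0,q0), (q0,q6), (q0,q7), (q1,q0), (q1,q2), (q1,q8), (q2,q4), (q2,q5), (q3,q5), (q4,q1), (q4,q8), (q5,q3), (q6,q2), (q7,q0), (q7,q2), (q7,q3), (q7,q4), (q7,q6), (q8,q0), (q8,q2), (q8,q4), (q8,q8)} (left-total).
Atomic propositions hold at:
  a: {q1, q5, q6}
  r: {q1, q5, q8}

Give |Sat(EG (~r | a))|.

8

Sat(~r) = {q0, q2, q3, q4, q6, q7}
Sat(~r | a) = {q0, q1, q2, q3, q4, q5, q6, q7}
EG (~r | a): greatest fixpoint, start Z0 = {q0, q1, q2, q3, q4, q5, q6, q7}, keep only states in Sat with some successor in Z. Already a fixed point.
Sat(EG (~r | a)) = {q0, q1, q2, q3, q4, q5, q6, q7}
|Sat(EG (~r | a))| = |{q0, q1, q2, q3, q4, q5, q6, q7}| = 8.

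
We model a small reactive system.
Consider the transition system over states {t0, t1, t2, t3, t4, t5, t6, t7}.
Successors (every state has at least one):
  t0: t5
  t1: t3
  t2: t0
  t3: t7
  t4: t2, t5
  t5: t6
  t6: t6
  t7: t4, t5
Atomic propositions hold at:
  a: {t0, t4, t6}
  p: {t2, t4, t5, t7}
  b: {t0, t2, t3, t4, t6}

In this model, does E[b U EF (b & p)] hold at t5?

No

Sat(b & p) = {t2, t4}
EF (b & p): least fixpoint, start Z0 = {t2, t4}, add states with some successor in Z. Z1 = {t2, t4, t7}; Z2 = {t2, t3, t4, t7}; Z3 = {t1, t2, t3, t4, t7}; fixed.
Sat(EF (b & p)) = {t1, t2, t3, t4, t7}
E[b U EF (b & p)]: least fixpoint, start Z0 = Sat(EF (b & p)) = {t1, t2, t3, t4, t7}, add states in Sat(b) with some successor in Z. Already a fixed point.
Sat(E[b U EF (b & p)]) = {t1, t2, t3, t4, t7}
t5 ∉ Sat(E[b U EF (b & p)]) = {t1, t2, t3, t4, t7}, so the formula does not hold at t5.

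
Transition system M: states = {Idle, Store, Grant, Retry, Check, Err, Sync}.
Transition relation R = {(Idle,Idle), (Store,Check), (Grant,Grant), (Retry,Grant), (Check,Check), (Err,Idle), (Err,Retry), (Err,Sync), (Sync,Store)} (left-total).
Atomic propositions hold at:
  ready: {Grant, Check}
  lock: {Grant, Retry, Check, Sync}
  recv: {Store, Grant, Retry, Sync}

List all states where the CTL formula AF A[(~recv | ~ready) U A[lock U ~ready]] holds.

Sat(~recv) = {Idle, Check, Err}
Sat(~ready) = {Idle, Store, Retry, Err, Sync}
Sat(~recv | ~ready) = {Idle, Store, Retry, Check, Err, Sync}
A[lock U ~ready]: least fixpoint, start Z0 = Sat(~ready) = {Idle, Store, Retry, Err, Sync}, add states in Sat(lock) with every successor in Z. Already a fixed point.
Sat(A[lock U ~ready]) = {Idle, Store, Retry, Err, Sync}
A[(~recv | ~ready) U A[lock U ~ready]]: least fixpoint, start Z0 = Sat(A[lock U ~ready]) = {Idle, Store, Retry, Err, Sync}, add states in Sat(~recv | ~ready) with every successor in Z. Already a fixed point.
Sat(A[(~recv | ~ready) U A[lock U ~ready]]) = {Idle, Store, Retry, Err, Sync}
AF A[(~recv | ~ready) U A[lock U ~ready]]: least fixpoint, start Z0 = {Idle, Store, Retry, Err, Sync}, add states with every successor in Z. Already a fixed point.
Sat(AF A[(~recv | ~ready) U A[lock U ~ready]]) = {Idle, Store, Retry, Err, Sync}

{Idle, Store, Retry, Err, Sync}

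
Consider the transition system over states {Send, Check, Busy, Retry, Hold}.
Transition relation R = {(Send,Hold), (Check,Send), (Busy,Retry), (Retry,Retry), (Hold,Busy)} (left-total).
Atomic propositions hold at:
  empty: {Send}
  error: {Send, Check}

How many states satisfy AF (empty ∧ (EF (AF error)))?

AF error: least fixpoint, start Z0 = {Send, Check}, add states with every successor in Z. Already a fixed point.
Sat(AF error) = {Send, Check}
EF (AF error): least fixpoint, start Z0 = {Send, Check}, add states with some successor in Z. Already a fixed point.
Sat(EF (AF error)) = {Send, Check}
Sat(empty ∧ (EF (AF error))) = {Send}
AF (empty ∧ (EF (AF error))): least fixpoint, start Z0 = {Send}, add states with every successor in Z. Z1 = {Send, Check}; fixed.
Sat(AF (empty ∧ (EF (AF error)))) = {Send, Check}
|Sat(AF (empty ∧ (EF (AF error))))| = |{Send, Check}| = 2.

2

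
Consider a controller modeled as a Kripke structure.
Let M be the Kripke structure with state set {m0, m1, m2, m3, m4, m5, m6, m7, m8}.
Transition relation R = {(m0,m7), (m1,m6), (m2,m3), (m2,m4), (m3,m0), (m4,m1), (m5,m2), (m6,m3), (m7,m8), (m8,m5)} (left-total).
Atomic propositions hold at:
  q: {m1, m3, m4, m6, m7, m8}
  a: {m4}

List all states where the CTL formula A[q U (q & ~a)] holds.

Sat(~a) = {m0, m1, m2, m3, m5, m6, m7, m8}
Sat(q & ~a) = {m1, m3, m6, m7, m8}
A[q U (q & ~a)]: least fixpoint, start Z0 = Sat((q & ~a)) = {m1, m3, m6, m7, m8}, add states in Sat(q) with every successor in Z. Z1 = {m1, m3, m4, m6, m7, m8}; fixed.
Sat(A[q U (q & ~a)]) = {m1, m3, m4, m6, m7, m8}

{m1, m3, m4, m6, m7, m8}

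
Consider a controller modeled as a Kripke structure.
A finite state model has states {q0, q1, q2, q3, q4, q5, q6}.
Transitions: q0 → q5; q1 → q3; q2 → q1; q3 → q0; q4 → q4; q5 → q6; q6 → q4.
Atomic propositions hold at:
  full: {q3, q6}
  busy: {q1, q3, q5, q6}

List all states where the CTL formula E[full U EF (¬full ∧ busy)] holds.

{q0, q1, q2, q3, q5}

Sat(¬full) = {q0, q1, q2, q4, q5}
Sat(¬full ∧ busy) = {q1, q5}
EF (¬full ∧ busy): least fixpoint, start Z0 = {q1, q5}, add states with some successor in Z. Z1 = {q0, q1, q2, q5}; Z2 = {q0, q1, q2, q3, q5}; fixed.
Sat(EF (¬full ∧ busy)) = {q0, q1, q2, q3, q5}
E[full U EF (¬full ∧ busy)]: least fixpoint, start Z0 = Sat(EF (¬full ∧ busy)) = {q0, q1, q2, q3, q5}, add states in Sat(full) with some successor in Z. Already a fixed point.
Sat(E[full U EF (¬full ∧ busy)]) = {q0, q1, q2, q3, q5}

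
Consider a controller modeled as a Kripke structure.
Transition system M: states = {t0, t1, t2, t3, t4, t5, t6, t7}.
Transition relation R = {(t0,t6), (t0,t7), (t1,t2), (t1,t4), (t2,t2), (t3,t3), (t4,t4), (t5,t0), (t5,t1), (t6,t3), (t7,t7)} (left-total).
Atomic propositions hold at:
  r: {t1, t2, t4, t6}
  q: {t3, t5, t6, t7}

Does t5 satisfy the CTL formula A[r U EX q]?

Sat(EX q) = {s : some successor in {t3, t5, t6, t7}} = {t0, t3, t6, t7}
A[r U EX q]: least fixpoint, start Z0 = Sat(EX q) = {t0, t3, t6, t7}, add states in Sat(r) with every successor in Z. Already a fixed point.
Sat(A[r U EX q]) = {t0, t3, t6, t7}
t5 ∉ Sat(A[r U EX q]) = {t0, t3, t6, t7}, so the formula does not hold at t5.

No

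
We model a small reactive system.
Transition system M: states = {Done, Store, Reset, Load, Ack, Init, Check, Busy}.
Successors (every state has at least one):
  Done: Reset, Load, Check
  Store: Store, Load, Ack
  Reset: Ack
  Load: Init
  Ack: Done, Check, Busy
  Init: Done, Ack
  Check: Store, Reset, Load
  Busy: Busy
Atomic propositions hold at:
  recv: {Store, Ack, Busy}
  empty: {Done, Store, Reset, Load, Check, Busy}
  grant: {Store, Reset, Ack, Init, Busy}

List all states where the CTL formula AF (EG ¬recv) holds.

Sat(¬recv) = {Done, Reset, Load, Init, Check}
EG ¬recv: greatest fixpoint, start Z0 = {Done, Reset, Load, Init, Check}, keep only states in Sat with some successor in Z. Z1 = {Done, Load, Init, Check}; fixed.
Sat(EG ¬recv) = {Done, Load, Init, Check}
AF (EG ¬recv): least fixpoint, start Z0 = {Done, Load, Init, Check}, add states with every successor in Z. Already a fixed point.
Sat(AF (EG ¬recv)) = {Done, Load, Init, Check}

{Done, Load, Init, Check}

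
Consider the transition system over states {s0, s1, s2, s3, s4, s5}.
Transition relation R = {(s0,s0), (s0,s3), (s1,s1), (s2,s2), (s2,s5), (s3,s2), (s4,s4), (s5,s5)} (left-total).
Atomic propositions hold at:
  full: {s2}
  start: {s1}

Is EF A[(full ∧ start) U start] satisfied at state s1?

Yes

Sat(full ∧ start) = ∅
A[(full ∧ start) U start]: least fixpoint, start Z0 = Sat(start) = {s1}, add states in Sat(full ∧ start) with every successor in Z. Already a fixed point.
Sat(A[(full ∧ start) U start]) = {s1}
EF A[(full ∧ start) U start]: least fixpoint, start Z0 = {s1}, add states with some successor in Z. Already a fixed point.
Sat(EF A[(full ∧ start) U start]) = {s1}
s1 ∈ Sat(EF A[(full ∧ start) U start]) = {s1}, so the formula holds at s1.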